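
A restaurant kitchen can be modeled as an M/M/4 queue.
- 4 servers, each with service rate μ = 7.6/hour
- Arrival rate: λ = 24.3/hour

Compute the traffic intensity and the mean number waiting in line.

Traffic intensity: ρ = λ/(cμ) = 24.3/(4×7.6) = 0.7993
Since ρ = 0.7993 < 1, system is stable.
Offered load a = λ/μ = cρ = 24.3/7.6 = 3.1974
P₀ = [ Σₙ₌₀^3 aⁿ/n! + a^4/(4!(1-ρ)) ]⁻¹
Σ = a^0/0! + a^1/1! + a^2/2! + a^3/3! = 1.00000 + 3.19737 + 5.11158 + 5.44787 = 14.7568
a^4/(4!(1-ρ)) = 104.5131/(24 × 0.200658) = 21.7022
P₀ = 1/(14.7568 + 21.7022) = 0.02743
Lq = P₀·a^4·ρ / (4!(1-ρ)²) = 0.027428 × 104.5131 × 0.79934 / (24 × 0.040264) = 2.3712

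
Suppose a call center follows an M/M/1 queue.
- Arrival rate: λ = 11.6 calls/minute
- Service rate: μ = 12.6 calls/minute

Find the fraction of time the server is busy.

Server utilization: ρ = λ/μ
ρ = 11.6/12.6 = 0.9206
The server is busy 92.06% of the time.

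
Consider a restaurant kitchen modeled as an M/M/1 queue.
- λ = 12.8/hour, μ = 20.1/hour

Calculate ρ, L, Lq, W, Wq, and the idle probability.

Step 1: ρ = λ/μ = 12.8/20.1 = 0.6368
Step 2: L = λ/(μ-λ) = 12.8/7.30 = 1.7534
Step 3: Lq = λ²/(μ(μ-λ)) = 163.84/(20.1×7.30) = 1.1166
Step 4: W = 1/(μ-λ) = 1/7.30 = 0.136986
Step 5: Wq = λ/(μ(μ-λ)) = 12.8/(20.1×7.30) = 0.08724
Step 6: P(0) = 1-ρ = 0.3632
Verify: L = λW = 12.8×0.136986 = 1.7534 ✔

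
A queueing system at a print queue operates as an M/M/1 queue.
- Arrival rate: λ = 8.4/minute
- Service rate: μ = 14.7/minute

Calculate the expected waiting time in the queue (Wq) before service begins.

First, compute utilization: ρ = λ/μ = 8.4/14.7 = 0.5714
For M/M/1: Wq = λ/(μ(μ-λ))
Wq = 8.4/(14.7 × (14.7-8.4))
Wq = 8.4/(14.7 × 6.30)
Wq = 0.09070 minutes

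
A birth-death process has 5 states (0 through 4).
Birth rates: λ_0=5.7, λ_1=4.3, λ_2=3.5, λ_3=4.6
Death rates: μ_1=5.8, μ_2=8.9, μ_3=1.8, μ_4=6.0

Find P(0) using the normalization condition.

Ratios P(n)/P(0) = (λ₀···λₙ₋₁)/(μ₁···μₙ):
P(1)/P(0) = (5.7)/(5.8) = 0.9828
P(2)/P(0) = (5.7×4.3)/(5.8×8.9) = 0.4748
P(3)/P(0) = (5.7×4.3×3.5)/(5.8×8.9×1.8) = 0.9233
P(4)/P(0) = (5.7×4.3×3.5×4.6)/(5.8×8.9×1.8×6.0) = 0.7078

Normalization: ∑ P(n) = 1
P(0) × (1.0000 + 0.9828 + 0.4748 + 0.9233 + 0.7078) = 1
P(0) × 4.0887 = 1
P(0) = 1/4.0887 = 0.2446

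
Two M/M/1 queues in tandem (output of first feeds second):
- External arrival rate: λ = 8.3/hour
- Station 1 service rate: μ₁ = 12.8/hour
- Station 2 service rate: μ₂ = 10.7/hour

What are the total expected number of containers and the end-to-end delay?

By Jackson's theorem, each station behaves as independent M/M/1.
Station 1: ρ₁ = 8.3/12.8 = 0.6484, L₁ = ρ₁/(1-ρ₁) = λ/(μ₁-λ) = 8.3/4.50 = 1.84444
Station 2: ρ₂ = 8.3/10.7 = 0.7757, L₂ = ρ₂/(1-ρ₂) = λ/(μ₂-λ) = 8.3/2.40 = 3.45833
Total: L = L₁ + L₂ = 1.84444 + 3.45833 = 5.3028
W = L/λ = 5.3028/8.3 = 0.6389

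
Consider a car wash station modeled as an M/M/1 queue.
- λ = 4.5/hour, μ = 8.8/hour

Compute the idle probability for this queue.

ρ = λ/μ = 4.5/8.8 = 0.5114
P(0) = 1 - ρ = 1 - 0.5114 = 0.4886
The server is idle 48.86% of the time.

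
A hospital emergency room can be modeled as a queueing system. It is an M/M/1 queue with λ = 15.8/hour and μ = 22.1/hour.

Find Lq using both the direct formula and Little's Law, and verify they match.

Method 1 (direct): Lq = λ²/(μ(μ-λ)) = 249.64/(22.1 × 6.30) = 1.7930

Method 2 (Little's Law):
W = 1/(μ-λ) = 1/6.30 = 0.15873
Wq = W - 1/μ = 0.15873 - 0.045249 = 0.11348
Lq = λWq = 15.8 × 0.11348 = 1.7930 ✔ (matches Method 1)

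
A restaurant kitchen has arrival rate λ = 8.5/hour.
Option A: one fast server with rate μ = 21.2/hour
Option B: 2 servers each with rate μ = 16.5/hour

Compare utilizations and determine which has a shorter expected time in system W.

Option A: single server μ = 21.2 (M/M/1)
  ρ_A = 8.5/21.2 = 0.4009
  W_A = 1/(μ-λ) = 1/(21.2-8.5) = 1/12.70 = 0.07874

Option B: 2 servers μ = 16.5 (M/M/2)
  ρ_B = λ/(cμ) = 8.5/(2×16.5) = 0.2576
  Offered load a = λ/μ = cρ = 8.5/16.5 = 0.5152
  P₀ = [ Σₙ₌₀^1 aⁿ/n! + a^2/(2!(1-ρ)) ]⁻¹
  Σ = a^0/0! + a^1/1! = 1.0000 + 0.5152 = 1.5152
  a^2/(2!(1-ρ)) = 0.2654/(2 × 0.7424) = 0.1787
  P₀ = 1/(1.5152 + 0.1787) = 0.5904
  Lq = P₀·a^2·ρ / (2!(1-ρ)²) = 0.5904 × 0.2654 × 0.2576 / (2 × 0.5512) = 0.03661
  Wq_B = Lq/λ = 0.036607/8.5 = 0.0043067
  W_B = Wq_B + 1/μ = 0.0043067 + 0.060606 = 0.06491

Since W_B = 0.06491 < W_A = 0.07874, Option B (multiple servers) has the shorter time in system.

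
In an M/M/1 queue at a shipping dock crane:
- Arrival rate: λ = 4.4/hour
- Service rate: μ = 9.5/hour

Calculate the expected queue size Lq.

ρ = λ/μ = 4.4/9.5 = 0.4632
For M/M/1: Lq = λ²/(μ(μ-λ))
Lq = 19.36/(9.5 × 5.10)
Lq = 0.3996 containers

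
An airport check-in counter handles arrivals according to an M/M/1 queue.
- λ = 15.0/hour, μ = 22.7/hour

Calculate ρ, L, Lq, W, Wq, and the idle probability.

Step 1: ρ = λ/μ = 15.0/22.7 = 0.6608
Step 2: L = λ/(μ-λ) = 15.0/7.70 = 1.9481
Step 3: Lq = λ²/(μ(μ-λ)) = 225.00/(22.7×7.70) = 1.2873
Step 4: W = 1/(μ-λ) = 1/7.70 = 0.12987
Step 5: Wq = λ/(μ(μ-λ)) = 15.0/(22.7×7.70) = 0.08582
Step 6: P(0) = 1-ρ = 0.3392
Verify: L = λW = 15.0×0.12987 = 1.9481 ✔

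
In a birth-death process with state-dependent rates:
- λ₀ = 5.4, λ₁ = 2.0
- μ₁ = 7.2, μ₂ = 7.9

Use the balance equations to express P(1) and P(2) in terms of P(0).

Balance equations:
State 0: λ₀P₀ = μ₁P₁ → P₁ = (λ₀/μ₁)P₀ = (5.4/7.2)P₀ = 0.7500P₀
State 1: P₂ = (λ₀λ₁)/(μ₁μ₂)P₀ = (5.4×2.0)/(7.2×7.9)P₀ = 0.1899P₀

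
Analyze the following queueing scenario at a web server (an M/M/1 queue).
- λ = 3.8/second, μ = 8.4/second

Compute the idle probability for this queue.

ρ = λ/μ = 3.8/8.4 = 0.4524
P(0) = 1 - ρ = 1 - 0.4524 = 0.5476
The server is idle 54.76% of the time.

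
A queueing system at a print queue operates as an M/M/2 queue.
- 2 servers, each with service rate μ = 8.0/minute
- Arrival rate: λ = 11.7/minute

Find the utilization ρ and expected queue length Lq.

Traffic intensity: ρ = λ/(cμ) = 11.7/(2×8.0) = 0.7312
Since ρ = 0.7312 < 1, system is stable.
Offered load a = λ/μ = cρ = 11.7/8.0 = 1.4625
P₀ = [ Σₙ₌₀^1 aⁿ/n! + a^2/(2!(1-ρ)) ]⁻¹
Σ = a^0/0! + a^1/1! = 1.0000 + 1.4625 = 2.4625
a^2/(2!(1-ρ)) = 2.13891/(2 × 0.268750) = 3.9794
P₀ = 1/(2.4625 + 3.9794) = 0.1552
Lq = P₀·a^2·ρ / (2!(1-ρ)²) = 0.155235 × 2.13891 × 0.731250 / (2 × 0.0722266) = 1.6808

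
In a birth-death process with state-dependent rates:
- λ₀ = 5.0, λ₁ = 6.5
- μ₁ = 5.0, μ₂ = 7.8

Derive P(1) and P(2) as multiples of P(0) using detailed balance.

Balance equations:
State 0: λ₀P₀ = μ₁P₁ → P₁ = (λ₀/μ₁)P₀ = (5.0/5.0)P₀ = 1.0000P₀
State 1: P₂ = (λ₀λ₁)/(μ₁μ₂)P₀ = (5.0×6.5)/(5.0×7.8)P₀ = 0.8333P₀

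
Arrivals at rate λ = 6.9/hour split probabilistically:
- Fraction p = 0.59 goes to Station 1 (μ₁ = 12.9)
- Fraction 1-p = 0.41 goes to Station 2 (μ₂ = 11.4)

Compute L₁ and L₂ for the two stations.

Effective rates: λ₁ = 6.9×0.59 = 4.071, λ₂ = 6.9×0.41 = 2.829
Station 1: ρ₁ = 4.071/12.9 = 0.3156, L₁ = ρ₁/(1-ρ₁) = 0.3156/(1-0.3156) = 0.4611
Station 2: ρ₂ = 2.829/11.4 = 0.2482, L₂ = ρ₂/(1-ρ₂) = 0.2482/(1-0.2482) = 0.3301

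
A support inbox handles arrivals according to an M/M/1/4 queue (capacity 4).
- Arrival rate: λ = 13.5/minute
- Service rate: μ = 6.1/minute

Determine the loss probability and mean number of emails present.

ρ = λ/μ = 13.5/6.1 = 2.2131
P₀ = (1-ρ)/(1-ρ^(K+1)) = (1-2.2131)/(1-2.2131^5) = -1.2131/-52.0891 = 0.02329
P_K = P₀×ρ^K = 0.02329 × 2.2131^4 = 0.02329 × 23.9886 = 0.5587
Blocking probability P_4 = 0.5587 (55.87%)
L = ρ[1 - (K+1)ρ^K + Kρ^(K+1)] / [(1-ρ)(1-ρ^(K+1))]
L = 2.2131 × (1 - 5×23.98856 + 4×53.08908) / ((1 - 2.2131) × (1 - 53.08908)) = 3.2717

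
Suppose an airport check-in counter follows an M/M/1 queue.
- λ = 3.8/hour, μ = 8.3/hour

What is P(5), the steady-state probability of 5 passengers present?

ρ = λ/μ = 3.8/8.3 = 0.45783
P(n) = (1-ρ)ρⁿ
P(5) = (1-0.45783) × 0.45783^5
P(5) = 0.5422 × 0.02012
P(5) = 0.01091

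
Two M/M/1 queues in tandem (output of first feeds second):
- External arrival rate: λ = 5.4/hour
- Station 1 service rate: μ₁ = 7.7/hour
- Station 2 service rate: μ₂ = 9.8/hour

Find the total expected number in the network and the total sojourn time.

By Jackson's theorem, each station behaves as independent M/M/1.
Station 1: ρ₁ = 5.4/7.7 = 0.7013, L₁ = ρ₁/(1-ρ₁) = λ/(μ₁-λ) = 5.4/2.30 = 2.3478
Station 2: ρ₂ = 5.4/9.8 = 0.5510, L₂ = ρ₂/(1-ρ₂) = λ/(μ₂-λ) = 5.4/4.40 = 1.2273
Total: L = L₁ + L₂ = 2.3478 + 1.2273 = 3.5751
W = L/λ = 3.5751/5.4 = 0.6621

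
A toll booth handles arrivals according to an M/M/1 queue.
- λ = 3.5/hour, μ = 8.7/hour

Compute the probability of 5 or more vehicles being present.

ρ = λ/μ = 3.5/8.7 = 0.4023
P(N ≥ n) = ρⁿ
P(N ≥ 5) = 0.4023^5
P(N ≥ 5) = 0.01054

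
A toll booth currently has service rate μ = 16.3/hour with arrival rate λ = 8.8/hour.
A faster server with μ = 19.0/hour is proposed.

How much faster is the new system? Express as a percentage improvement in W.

System 1: ρ₁ = 8.8/16.3 = 0.5399, W₁ = 1/(16.3-8.8) = 0.13333
System 2: ρ₂ = 8.8/19.0 = 0.4632, W₂ = 1/(19.0-8.8) = 0.098039
Improvement: (W₁-W₂)/W₁ = (0.13333-0.098039)/0.13333 = 26.47%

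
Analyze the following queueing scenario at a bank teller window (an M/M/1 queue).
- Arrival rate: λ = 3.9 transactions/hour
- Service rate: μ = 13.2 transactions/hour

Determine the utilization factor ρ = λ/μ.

Server utilization: ρ = λ/μ
ρ = 3.9/13.2 = 0.2955
The server is busy 29.55% of the time.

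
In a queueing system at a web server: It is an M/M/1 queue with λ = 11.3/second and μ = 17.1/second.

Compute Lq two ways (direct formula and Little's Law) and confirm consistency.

Method 1 (direct): Lq = λ²/(μ(μ-λ)) = 127.69/(17.1 × 5.80) = 1.2875

Method 2 (Little's Law):
W = 1/(μ-λ) = 1/5.80 = 0.1724138
Wq = W - 1/μ = 0.1724138 - 0.05847953 = 0.113934
Lq = λWq = 11.3 × 0.113934 = 1.2875 ✔ (matches Method 1)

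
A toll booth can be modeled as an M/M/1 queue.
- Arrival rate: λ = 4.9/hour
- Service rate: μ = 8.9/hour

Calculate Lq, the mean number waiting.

ρ = λ/μ = 4.9/8.9 = 0.5506
For M/M/1: Lq = λ²/(μ(μ-λ))
Lq = 24.01/(8.9 × 4.00)
Lq = 0.6744 vehicles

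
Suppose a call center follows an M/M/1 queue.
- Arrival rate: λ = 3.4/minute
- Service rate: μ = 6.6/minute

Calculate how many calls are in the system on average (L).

ρ = λ/μ = 3.4/6.6 = 0.5152
For M/M/1: L = λ/(μ-λ)
L = 3.4/(6.6-3.4) = 3.4/3.20
L = 1.0625 calls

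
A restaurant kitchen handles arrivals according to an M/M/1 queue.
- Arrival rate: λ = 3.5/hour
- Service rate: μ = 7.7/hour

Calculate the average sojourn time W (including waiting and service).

First, compute utilization: ρ = λ/μ = 3.5/7.7 = 0.4545
For M/M/1: W = 1/(μ-λ)
W = 1/(7.7-3.5) = 1/4.20
W = 0.2381 hours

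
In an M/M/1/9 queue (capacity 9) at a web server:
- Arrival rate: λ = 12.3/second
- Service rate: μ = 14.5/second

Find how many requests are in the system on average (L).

ρ = λ/μ = 12.3/14.5 = 0.84828
P₀ = (1-ρ)/(1-ρ^(K+1)) = (1-0.84828)/(1-0.84828^10) = 0.1517/0.8071 = 0.1880
P_K = P₀×ρ^K = 0.1880 × 0.84828^9 = 0.1880 × 0.2274 = 0.04275
L = ρ[1 - (K+1)ρ^K + Kρ^(K+1)] / [(1-ρ)(1-ρ^(K+1))]
L = 0.84828 × (1 - 10×0.227433 + 9×0.192927) / ((1 - 0.84828) × (1 - 0.192927)) = 3.2006 requests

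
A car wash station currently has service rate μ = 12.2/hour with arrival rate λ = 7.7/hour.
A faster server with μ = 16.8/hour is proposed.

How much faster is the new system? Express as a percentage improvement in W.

System 1: ρ₁ = 7.7/12.2 = 0.6311, W₁ = 1/(12.2-7.7) = 0.22222
System 2: ρ₂ = 7.7/16.8 = 0.4583, W₂ = 1/(16.8-7.7) = 0.10989
Improvement: (W₁-W₂)/W₁ = (0.22222-0.10989)/0.22222 = 50.55%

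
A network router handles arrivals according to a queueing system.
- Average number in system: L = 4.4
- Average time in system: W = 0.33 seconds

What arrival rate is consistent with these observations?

Little's Law: L = λW, so λ = L/W
λ = 4.4/0.33 = 13.3333 packets/second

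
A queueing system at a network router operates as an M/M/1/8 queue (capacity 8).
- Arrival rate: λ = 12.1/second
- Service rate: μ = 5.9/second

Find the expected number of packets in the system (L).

ρ = λ/μ = 12.1/5.9 = 2.0508
P₀ = (1-ρ)/(1-ρ^(K+1)) = (1-2.0508)/(1-2.0508^9) = -1.0508/-640.6671 = 0.001640
P_K = P₀×ρ^K = 0.0016402 × 2.0508^8 = 0.0016402 × 312.8862 = 0.5132
L = ρ[1 - (K+1)ρ^K + Kρ^(K+1)] / [(1-ρ)(1-ρ^(K+1))]
L = 2.0508 × (1 - 9×312.8862 + 8×641.6671) / ((1 - 2.0508) × (1 - 641.6671)) = 7.0624 packets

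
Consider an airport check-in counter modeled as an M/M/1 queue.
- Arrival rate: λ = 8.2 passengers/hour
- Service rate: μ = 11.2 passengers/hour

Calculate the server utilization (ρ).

Server utilization: ρ = λ/μ
ρ = 8.2/11.2 = 0.7321
The server is busy 73.21% of the time.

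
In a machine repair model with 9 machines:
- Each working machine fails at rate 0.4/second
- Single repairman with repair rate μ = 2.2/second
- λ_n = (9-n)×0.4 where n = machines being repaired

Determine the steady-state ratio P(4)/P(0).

P(4)/P(0) = ∏_{i=0}^{4-1} λ_i/μ_{i+1}
= (9-0)×0.4/2.2 × (9-1)×0.4/2.2 × (9-2)×0.4/2.2 × (9-3)×0.4/2.2
= 3.3047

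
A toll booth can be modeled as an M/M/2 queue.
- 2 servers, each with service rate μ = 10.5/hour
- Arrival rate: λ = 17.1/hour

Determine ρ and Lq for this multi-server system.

Traffic intensity: ρ = λ/(cμ) = 17.1/(2×10.5) = 0.8143
Since ρ = 0.8143 < 1, system is stable.
Offered load a = λ/μ = cρ = 17.1/10.5 = 1.6286
P₀ = [ Σₙ₌₀^1 aⁿ/n! + a^2/(2!(1-ρ)) ]⁻¹
Σ = a^0/0! + a^1/1! = 1.0000 + 1.6286 = 2.6286
a^2/(2!(1-ρ)) = 2.6522/(2 × 0.18571) = 7.1407
P₀ = 1/(2.6286 + 7.1407) = 0.1024
Lq = P₀·a^2·ρ / (2!(1-ρ)²) = 0.102362 × 2.65224 × 0.814286 / (2 × 0.0344898) = 3.2049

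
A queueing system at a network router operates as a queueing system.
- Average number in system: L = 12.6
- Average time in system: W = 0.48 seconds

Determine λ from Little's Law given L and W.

Little's Law: L = λW, so λ = L/W
λ = 12.6/0.48 = 26.2500 packets/second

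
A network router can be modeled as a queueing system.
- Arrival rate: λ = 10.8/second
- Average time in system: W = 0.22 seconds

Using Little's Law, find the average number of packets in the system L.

Little's Law: L = λW
L = 10.8 × 0.22 = 2.3760 packets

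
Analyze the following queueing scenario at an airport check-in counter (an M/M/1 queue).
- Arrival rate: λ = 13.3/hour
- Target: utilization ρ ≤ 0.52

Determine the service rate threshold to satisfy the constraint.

ρ = λ/μ, so μ = λ/ρ
μ ≥ 13.3/0.52 = 25.5769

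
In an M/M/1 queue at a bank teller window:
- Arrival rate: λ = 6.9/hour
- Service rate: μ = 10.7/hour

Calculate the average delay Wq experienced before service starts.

First, compute utilization: ρ = λ/μ = 6.9/10.7 = 0.6449
For M/M/1: Wq = λ/(μ(μ-λ))
Wq = 6.9/(10.7 × (10.7-6.9))
Wq = 6.9/(10.7 × 3.80)
Wq = 0.1697 hours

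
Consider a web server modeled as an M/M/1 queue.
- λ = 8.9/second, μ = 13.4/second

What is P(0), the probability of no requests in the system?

ρ = λ/μ = 8.9/13.4 = 0.6642
P(0) = 1 - ρ = 1 - 0.6642 = 0.3358
The server is idle 33.58% of the time.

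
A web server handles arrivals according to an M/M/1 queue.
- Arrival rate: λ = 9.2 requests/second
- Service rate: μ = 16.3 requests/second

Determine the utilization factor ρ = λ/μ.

Server utilization: ρ = λ/μ
ρ = 9.2/16.3 = 0.5644
The server is busy 56.44% of the time.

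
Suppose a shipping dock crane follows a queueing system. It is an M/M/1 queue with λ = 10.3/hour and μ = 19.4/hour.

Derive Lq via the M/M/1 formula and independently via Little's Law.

Method 1 (direct): Lq = λ²/(μ(μ-λ)) = 106.09/(19.4 × 9.10) = 0.6009

Method 2 (Little's Law):
W = 1/(μ-λ) = 1/9.10 = 0.10989
Wq = W - 1/μ = 0.10989 - 0.051546 = 0.05834
Lq = λWq = 10.3 × 0.05834 = 0.6009 ✔ (matches Method 1)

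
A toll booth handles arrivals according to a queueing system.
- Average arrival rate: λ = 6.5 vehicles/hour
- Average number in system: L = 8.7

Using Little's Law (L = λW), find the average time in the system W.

Little's Law: L = λW, so W = L/λ
W = 8.7/6.5 = 1.3385 hours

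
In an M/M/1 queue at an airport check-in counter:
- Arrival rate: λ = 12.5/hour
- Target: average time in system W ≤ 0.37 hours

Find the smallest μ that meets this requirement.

For M/M/1: W = 1/(μ-λ)
Need W ≤ 0.37, so 1/(μ-λ) ≤ 0.37
μ - λ ≥ 1/0.37 = 2.7027
μ ≥ 12.5 + 2.7027 = 15.2027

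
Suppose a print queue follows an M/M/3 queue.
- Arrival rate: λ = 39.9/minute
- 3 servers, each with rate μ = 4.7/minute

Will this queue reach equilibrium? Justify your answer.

Stability requires ρ = λ/(cμ) < 1
ρ = 39.9/(3 × 4.7) = 39.9/14.10 = 2.8298
Since 2.8298 ≥ 1, the system is UNSTABLE.
Need c > λ/μ = 39.9/4.7 = 8.49.
Minimum servers needed: c = 9.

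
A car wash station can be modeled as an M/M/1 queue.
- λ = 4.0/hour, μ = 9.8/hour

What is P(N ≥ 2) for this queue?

ρ = λ/μ = 4.0/9.8 = 0.4082
P(N ≥ n) = ρⁿ
P(N ≥ 2) = 0.4082^2
P(N ≥ 2) = 0.1666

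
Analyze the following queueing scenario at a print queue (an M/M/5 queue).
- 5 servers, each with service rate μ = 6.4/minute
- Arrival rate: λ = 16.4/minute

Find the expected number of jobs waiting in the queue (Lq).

Traffic intensity: ρ = λ/(cμ) = 16.4/(5×6.4) = 0.5125
Since ρ = 0.5125 < 1, system is stable.
Offered load a = λ/μ = cρ = 16.4/6.4 = 2.5625
P₀ = [ Σₙ₌₀^4 aⁿ/n! + a^5/(5!(1-ρ)) ]⁻¹
Σ = a^0/0! + a^1/1! + a^2/2! + a^3/3! + a^4/4! = 1.0000 + 2.5625 + 3.2832 + 2.8044 + 1.7966 = 11.4467
a^5/(5!(1-ρ)) = 110.4891/(120 × 0.4875) = 1.8887
P₀ = 1/(11.4467 + 1.8887) = 0.07499
Lq = P₀·a^5·ρ / (5!(1-ρ)²) = 0.07499 × 110.4891 × 0.5125 / (120 × 0.2377) = 0.1489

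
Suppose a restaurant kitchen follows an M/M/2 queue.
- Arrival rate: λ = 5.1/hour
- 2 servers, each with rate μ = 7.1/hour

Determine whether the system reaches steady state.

Stability requires ρ = λ/(cμ) < 1
ρ = 5.1/(2 × 7.1) = 5.1/14.20 = 0.3592
Since 0.3592 < 1, the system is STABLE.
The servers are busy 35.92% of the time.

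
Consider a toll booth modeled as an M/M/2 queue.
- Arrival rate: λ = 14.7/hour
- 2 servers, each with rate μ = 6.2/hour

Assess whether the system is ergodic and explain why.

Stability requires ρ = λ/(cμ) < 1
ρ = 14.7/(2 × 6.2) = 14.7/12.40 = 1.1855
Since 1.1855 ≥ 1, the system is UNSTABLE.
Need c > λ/μ = 14.7/6.2 = 2.37.
Minimum servers needed: c = 3.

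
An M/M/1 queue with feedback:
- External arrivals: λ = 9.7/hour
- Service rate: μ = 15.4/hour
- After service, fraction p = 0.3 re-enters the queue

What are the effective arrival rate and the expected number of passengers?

Effective arrival rate: λ_eff = λ/(1-p) = 9.7/(1-0.3) = 9.7/0.70 = 13.857143
ρ = λ_eff/μ = 13.857143/15.4 = 0.8998145
L = ρ/(1-ρ) = 0.8998145/(1-0.8998145) = 8.9815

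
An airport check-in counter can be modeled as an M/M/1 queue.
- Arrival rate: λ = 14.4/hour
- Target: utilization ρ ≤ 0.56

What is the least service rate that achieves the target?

ρ = λ/μ, so μ = λ/ρ
μ ≥ 14.4/0.56 = 25.7143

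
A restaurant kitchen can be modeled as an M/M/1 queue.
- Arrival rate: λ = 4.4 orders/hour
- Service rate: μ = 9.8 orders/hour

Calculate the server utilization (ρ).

Server utilization: ρ = λ/μ
ρ = 4.4/9.8 = 0.4490
The server is busy 44.90% of the time.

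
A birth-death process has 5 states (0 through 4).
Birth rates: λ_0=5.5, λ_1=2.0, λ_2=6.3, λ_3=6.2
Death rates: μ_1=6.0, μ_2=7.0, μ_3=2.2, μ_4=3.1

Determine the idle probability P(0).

Ratios P(n)/P(0) = (λ₀···λₙ₋₁)/(μ₁···μₙ):
P(1)/P(0) = (5.5)/(6.0) = 0.9167
P(2)/P(0) = (5.5×2.0)/(6.0×7.0) = 0.2619
P(3)/P(0) = (5.5×2.0×6.3)/(6.0×7.0×2.2) = 0.7500
P(4)/P(0) = (5.5×2.0×6.3×6.2)/(6.0×7.0×2.2×3.1) = 1.5000

Normalization: ∑ P(n) = 1
P(0) × (1.0000 + 0.9167 + 0.2619 + 0.7500 + 1.5000) = 1
P(0) × 4.4286 = 1
P(0) = 1/4.4286 = 0.2258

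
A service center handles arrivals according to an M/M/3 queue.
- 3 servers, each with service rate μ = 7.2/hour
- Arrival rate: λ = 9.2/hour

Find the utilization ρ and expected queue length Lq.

Traffic intensity: ρ = λ/(cμ) = 9.2/(3×7.2) = 0.4259
Since ρ = 0.4259 < 1, system is stable.
Offered load a = λ/μ = cρ = 9.2/7.2 = 1.2778
P₀ = [ Σₙ₌₀^2 aⁿ/n! + a^3/(3!(1-ρ)) ]⁻¹
Σ = a^0/0! + a^1/1! + a^2/2! = 1.00000 + 1.27778 + 0.816358 = 3.0941
a^3/(3!(1-ρ)) = 2.0862/(6 × 0.57407) = 0.6057
P₀ = 1/(3.0941 + 0.6057) = 0.2703
Lq = P₀·a^3·ρ / (3!(1-ρ)²) = 0.27028 × 2.0862 × 0.42593 / (6 × 0.32956) = 0.1215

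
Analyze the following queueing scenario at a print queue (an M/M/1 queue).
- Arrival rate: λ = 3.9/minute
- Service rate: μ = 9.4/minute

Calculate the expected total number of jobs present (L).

ρ = λ/μ = 3.9/9.4 = 0.4149
For M/M/1: L = λ/(μ-λ)
L = 3.9/(9.4-3.9) = 3.9/5.50
L = 0.7091 jobs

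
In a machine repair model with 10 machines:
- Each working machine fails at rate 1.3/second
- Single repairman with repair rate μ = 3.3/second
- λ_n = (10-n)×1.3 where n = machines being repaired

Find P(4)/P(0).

P(4)/P(0) = ∏_{i=0}^{4-1} λ_i/μ_{i+1}
= (10-0)×1.3/3.3 × (10-1)×1.3/3.3 × (10-2)×1.3/3.3 × (10-3)×1.3/3.3
= 121.3803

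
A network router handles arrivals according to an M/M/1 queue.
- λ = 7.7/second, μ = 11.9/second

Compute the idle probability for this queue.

ρ = λ/μ = 7.7/11.9 = 0.6471
P(0) = 1 - ρ = 1 - 0.6471 = 0.3529
The server is idle 35.29% of the time.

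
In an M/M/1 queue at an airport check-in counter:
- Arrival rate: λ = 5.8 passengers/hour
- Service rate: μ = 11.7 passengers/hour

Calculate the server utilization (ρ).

Server utilization: ρ = λ/μ
ρ = 5.8/11.7 = 0.4957
The server is busy 49.57% of the time.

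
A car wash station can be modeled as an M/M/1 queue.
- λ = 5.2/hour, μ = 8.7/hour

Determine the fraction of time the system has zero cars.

ρ = λ/μ = 5.2/8.7 = 0.5977
P(0) = 1 - ρ = 1 - 0.5977 = 0.4023
The server is idle 40.23% of the time.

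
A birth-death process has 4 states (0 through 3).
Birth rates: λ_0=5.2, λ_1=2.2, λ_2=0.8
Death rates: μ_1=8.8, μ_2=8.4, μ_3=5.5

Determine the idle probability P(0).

Ratios P(n)/P(0) = (λ₀···λₙ₋₁)/(μ₁···μₙ):
P(1)/P(0) = (5.2)/(8.8) = 0.59091
P(2)/P(0) = (5.2×2.2)/(8.8×8.4) = 0.15476
P(3)/P(0) = (5.2×2.2×0.8)/(8.8×8.4×5.5) = 0.022511

Normalization: ∑ P(n) = 1
P(0) × (1.0000 + 0.59091 + 0.15476 + 0.022511) = 1
P(0) × 1.76818 = 1
P(0) = 1/1.76818 = 0.5656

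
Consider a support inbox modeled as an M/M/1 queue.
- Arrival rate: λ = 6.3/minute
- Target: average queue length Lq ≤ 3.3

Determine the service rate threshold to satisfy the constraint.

For M/M/1: Lq = λ²/(μ(μ-λ))
Need Lq ≤ 3.3, i.e. μ(μ-λ) ≥ λ²/3.3
μ² - 6.3μ - 39.69/3.3 ≥ 0  →  μ² - 6.3μ - 12.02727 ≥ 0
Quadratic formula (positive root): μ = [λ + √(λ² + 4×12.02727)]/2
Discriminant: 39.69 + 4×12.02727 = 87.7991, √87.7991 = 9.3701
μ ≥ (6.3 + 9.3701)/2 = 7.8351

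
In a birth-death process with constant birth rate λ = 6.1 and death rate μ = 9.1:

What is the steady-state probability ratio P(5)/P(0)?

For constant rates: P(n)/P(0) = (λ/μ)^n
P(5)/P(0) = (6.1/9.1)^5 = 0.6703^5 = 0.1353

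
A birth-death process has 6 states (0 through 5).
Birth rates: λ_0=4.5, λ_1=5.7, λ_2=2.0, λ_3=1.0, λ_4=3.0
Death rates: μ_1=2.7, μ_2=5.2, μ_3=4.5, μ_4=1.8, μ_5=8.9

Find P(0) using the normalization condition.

Ratios P(n)/P(0) = (λ₀···λₙ₋₁)/(μ₁···μₙ):
P(1)/P(0) = (4.5)/(2.7) = 1.6667
P(2)/P(0) = (4.5×5.7)/(2.7×5.2) = 1.8269
P(3)/P(0) = (4.5×5.7×2.0)/(2.7×5.2×4.5) = 0.81197
P(4)/P(0) = (4.5×5.7×2.0×1.0)/(2.7×5.2×4.5×1.8) = 0.45109
P(5)/P(0) = (4.5×5.7×2.0×1.0×3.0)/(2.7×5.2×4.5×1.8×8.9) = 0.15205

Normalization: ∑ P(n) = 1
P(0) × (1.0000 + 1.6667 + 1.8269 + 0.81197 + 0.45109 + 0.15205) = 1
P(0) × 5.9087 = 1
P(0) = 1/5.9087 = 0.1692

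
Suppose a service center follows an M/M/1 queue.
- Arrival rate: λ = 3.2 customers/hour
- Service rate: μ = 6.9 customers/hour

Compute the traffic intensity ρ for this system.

Server utilization: ρ = λ/μ
ρ = 3.2/6.9 = 0.4638
The server is busy 46.38% of the time.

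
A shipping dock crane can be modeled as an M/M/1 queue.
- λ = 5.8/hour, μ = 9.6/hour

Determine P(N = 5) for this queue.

ρ = λ/μ = 5.8/9.6 = 0.60417
P(n) = (1-ρ)ρⁿ
P(5) = (1-0.60417) × 0.60417^5
P(5) = 0.3958 × 0.08050
P(5) = 0.03186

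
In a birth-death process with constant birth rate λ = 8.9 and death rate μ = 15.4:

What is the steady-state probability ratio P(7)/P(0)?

For constant rates: P(n)/P(0) = (λ/μ)^n
P(7)/P(0) = (8.9/15.4)^7 = 0.5779^7 = 0.02153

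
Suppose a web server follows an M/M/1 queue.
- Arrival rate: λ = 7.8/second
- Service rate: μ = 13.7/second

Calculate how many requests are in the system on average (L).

ρ = λ/μ = 7.8/13.7 = 0.5693
For M/M/1: L = λ/(μ-λ)
L = 7.8/(13.7-7.8) = 7.8/5.90
L = 1.3220 requests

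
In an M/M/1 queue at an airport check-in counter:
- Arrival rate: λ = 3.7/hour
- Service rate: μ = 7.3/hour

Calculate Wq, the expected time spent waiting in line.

First, compute utilization: ρ = λ/μ = 3.7/7.3 = 0.5068
For M/M/1: Wq = λ/(μ(μ-λ))
Wq = 3.7/(7.3 × (7.3-3.7))
Wq = 3.7/(7.3 × 3.60)
Wq = 0.1408 hours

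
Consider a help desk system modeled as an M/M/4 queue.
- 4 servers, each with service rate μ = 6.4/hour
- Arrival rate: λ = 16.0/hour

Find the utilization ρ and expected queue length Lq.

Traffic intensity: ρ = λ/(cμ) = 16.0/(4×6.4) = 0.6250
Since ρ = 0.6250 < 1, system is stable.
Offered load a = λ/μ = cρ = 16.0/6.4 = 2.5000
P₀ = [ Σₙ₌₀^3 aⁿ/n! + a^4/(4!(1-ρ)) ]⁻¹
Σ = a^0/0! + a^1/1! + a^2/2! + a^3/3! = 1.0000 + 2.5000 + 3.1250 + 2.6042 = 9.2292
a^4/(4!(1-ρ)) = 39.0625/(24 × 0.3750) = 4.3403
P₀ = 1/(9.2292 + 4.3403) = 0.07369
Lq = P₀·a^4·ρ / (4!(1-ρ)²) = 0.073695 × 39.0625 × 0.62500 / (24 × 0.14062) = 0.5331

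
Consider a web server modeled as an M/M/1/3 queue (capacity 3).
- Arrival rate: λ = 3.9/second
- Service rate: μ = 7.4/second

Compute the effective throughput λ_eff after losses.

ρ = λ/μ = 3.9/7.4 = 0.527027
P₀ = (1-ρ)/(1-ρ^(K+1)) = (1-0.527027)/(1-0.527027^4) = 0.4730/0.9229 = 0.5125
P_K = P₀×ρ^K = 0.512513 × 0.527027^3 = 0.512513 × 0.146386 = 0.07502
λ_eff = λ(1-P_K) = 3.9 × (1 - 0.07502) = 3.9 × 0.92498 = 3.6074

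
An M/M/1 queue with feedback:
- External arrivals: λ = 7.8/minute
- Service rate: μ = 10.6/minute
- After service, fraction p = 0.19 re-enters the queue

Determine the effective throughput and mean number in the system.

Effective arrival rate: λ_eff = λ/(1-p) = 7.8/(1-0.19) = 7.8/0.81 = 9.62963
ρ = λ_eff/μ = 9.62963/10.6 = 0.908456
L = ρ/(1-ρ) = 0.908456/(1-0.908456) = 9.9237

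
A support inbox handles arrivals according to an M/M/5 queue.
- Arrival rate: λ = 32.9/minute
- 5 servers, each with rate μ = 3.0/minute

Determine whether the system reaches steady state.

Stability requires ρ = λ/(cμ) < 1
ρ = 32.9/(5 × 3.0) = 32.9/15.00 = 2.1933
Since 2.1933 ≥ 1, the system is UNSTABLE.
Need c > λ/μ = 32.9/3.0 = 10.97.
Minimum servers needed: c = 11.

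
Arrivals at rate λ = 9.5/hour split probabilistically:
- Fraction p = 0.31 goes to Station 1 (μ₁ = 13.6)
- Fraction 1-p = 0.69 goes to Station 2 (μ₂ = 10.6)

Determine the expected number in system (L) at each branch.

Effective rates: λ₁ = 9.5×0.31 = 2.945, λ₂ = 9.5×0.69 = 6.555
Station 1: ρ₁ = 2.945/13.6 = 0.21654, L₁ = ρ₁/(1-ρ₁) = 0.21654/(1-0.21654) = 0.2764
Station 2: ρ₂ = 6.555/10.6 = 0.6184, L₂ = ρ₂/(1-ρ₂) = 0.6184/(1-0.6184) = 1.6205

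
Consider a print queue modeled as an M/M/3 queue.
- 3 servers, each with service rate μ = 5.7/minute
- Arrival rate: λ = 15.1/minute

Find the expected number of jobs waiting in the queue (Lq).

Traffic intensity: ρ = λ/(cμ) = 15.1/(3×5.7) = 0.8830
Since ρ = 0.8830 < 1, system is stable.
Offered load a = λ/μ = cρ = 15.1/5.7 = 2.6491
P₀ = [ Σₙ₌₀^2 aⁿ/n! + a^3/(3!(1-ρ)) ]⁻¹
Σ = a^0/0! + a^1/1! + a^2/2! = 1.0000 + 2.6491 + 3.5089 = 7.1580
a^3/(3!(1-ρ)) = 18.59115/(6 × 0.1169591) = 26.4924
P₀ = 1/(7.1580 + 26.4924) = 0.02972
Lq = P₀·a^3·ρ / (3!(1-ρ)²) = 0.02972 × 18.5912 × 0.8830 / (6 × 0.01368) = 5.9440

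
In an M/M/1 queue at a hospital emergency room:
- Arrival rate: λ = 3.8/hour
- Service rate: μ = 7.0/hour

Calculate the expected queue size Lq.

ρ = λ/μ = 3.8/7.0 = 0.5429
For M/M/1: Lq = λ²/(μ(μ-λ))
Lq = 14.44/(7.0 × 3.20)
Lq = 0.6446 patients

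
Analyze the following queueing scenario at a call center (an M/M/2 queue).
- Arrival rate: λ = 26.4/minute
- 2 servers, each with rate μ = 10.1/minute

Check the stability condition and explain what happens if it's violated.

Stability requires ρ = λ/(cμ) < 1
ρ = 26.4/(2 × 10.1) = 26.4/20.20 = 1.3069
Since 1.3069 ≥ 1, the system is UNSTABLE.
Need c > λ/μ = 26.4/10.1 = 2.61.
Minimum servers needed: c = 3.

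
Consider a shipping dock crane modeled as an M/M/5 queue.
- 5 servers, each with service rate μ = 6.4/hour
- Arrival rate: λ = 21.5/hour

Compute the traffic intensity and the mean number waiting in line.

Traffic intensity: ρ = λ/(cμ) = 21.5/(5×6.4) = 0.6719
Since ρ = 0.6719 < 1, system is stable.
Offered load a = λ/μ = cρ = 21.5/6.4 = 3.3594
P₀ = [ Σₙ₌₀^4 aⁿ/n! + a^5/(5!(1-ρ)) ]⁻¹
Σ = a^0/0! + a^1/1! + a^2/2! + a^3/3! + a^4/4! = 1.0000 + 3.3594 + 5.6427 + 6.3186 + 5.3067 = 21.6274
a^5/(5!(1-ρ)) = 427.8509/(120 × 0.328125) = 10.8661
P₀ = 1/(21.6274 + 10.8661) = 0.03078
Lq = P₀·a^5·ρ / (5!(1-ρ)²) = 0.03078 × 427.8509 × 0.6719 / (120 × 0.1077) = 0.6847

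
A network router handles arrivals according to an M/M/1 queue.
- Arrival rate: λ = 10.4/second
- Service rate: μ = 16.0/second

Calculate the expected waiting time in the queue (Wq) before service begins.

First, compute utilization: ρ = λ/μ = 10.4/16.0 = 0.6500
For M/M/1: Wq = λ/(μ(μ-λ))
Wq = 10.4/(16.0 × (16.0-10.4))
Wq = 10.4/(16.0 × 5.60)
Wq = 0.1161 seconds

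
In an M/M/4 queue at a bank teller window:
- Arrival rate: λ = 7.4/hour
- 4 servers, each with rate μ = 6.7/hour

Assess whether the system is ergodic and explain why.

Stability requires ρ = λ/(cμ) < 1
ρ = 7.4/(4 × 6.7) = 7.4/26.80 = 0.2761
Since 0.2761 < 1, the system is STABLE.
The servers are busy 27.61% of the time.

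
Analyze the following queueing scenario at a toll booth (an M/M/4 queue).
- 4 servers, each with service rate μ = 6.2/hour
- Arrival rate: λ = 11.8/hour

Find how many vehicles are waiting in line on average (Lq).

Traffic intensity: ρ = λ/(cμ) = 11.8/(4×6.2) = 0.4758
Since ρ = 0.4758 < 1, system is stable.
Offered load a = λ/μ = cρ = 11.8/6.2 = 1.9032
P₀ = [ Σₙ₌₀^3 aⁿ/n! + a^4/(4!(1-ρ)) ]⁻¹
Σ = a^0/0! + a^1/1! + a^2/2! + a^3/3! = 1.00000 + 1.90323 + 1.81113 + 1.14900 = 5.8634
a^4/(4!(1-ρ)) = 13.1208/(24 × 0.5242) = 1.0429
P₀ = 1/(5.8634 + 1.0429) = 0.1448
Lq = P₀·a^4·ρ / (4!(1-ρ)²) = 0.1448 × 13.1208 × 0.4758 / (24 × 0.2748) = 0.1371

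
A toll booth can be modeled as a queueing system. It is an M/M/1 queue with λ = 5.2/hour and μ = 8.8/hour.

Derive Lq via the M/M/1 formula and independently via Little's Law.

Method 1 (direct): Lq = λ²/(μ(μ-λ)) = 27.04/(8.8 × 3.60) = 0.8535

Method 2 (Little's Law):
W = 1/(μ-λ) = 1/3.60 = 0.27778
Wq = W - 1/μ = 0.27778 - 0.11364 = 0.16414
Lq = λWq = 5.2 × 0.16414 = 0.8535 ✔ (matches Method 1)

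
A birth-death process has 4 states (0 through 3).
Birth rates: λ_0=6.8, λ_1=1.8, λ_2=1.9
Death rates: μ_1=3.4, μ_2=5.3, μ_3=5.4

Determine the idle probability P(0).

Ratios P(n)/P(0) = (λ₀···λₙ₋₁)/(μ₁···μₙ):
P(1)/P(0) = (6.8)/(3.4) = 2.0000
P(2)/P(0) = (6.8×1.8)/(3.4×5.3) = 0.6792
P(3)/P(0) = (6.8×1.8×1.9)/(3.4×5.3×5.4) = 0.2390

Normalization: ∑ P(n) = 1
P(0) × (1.0000 + 2.0000 + 0.6792 + 0.2390) = 1
P(0) × 3.9182 = 1
P(0) = 1/3.9182 = 0.2552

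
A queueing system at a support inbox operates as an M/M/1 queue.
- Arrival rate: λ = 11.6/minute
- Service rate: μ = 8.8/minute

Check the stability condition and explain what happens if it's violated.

Stability requires ρ = λ/(cμ) < 1
ρ = 11.6/(1 × 8.8) = 11.6/8.80 = 1.3182
Since 1.3182 ≥ 1, the system is UNSTABLE.
Queue grows without bound. Need μ > λ = 11.6.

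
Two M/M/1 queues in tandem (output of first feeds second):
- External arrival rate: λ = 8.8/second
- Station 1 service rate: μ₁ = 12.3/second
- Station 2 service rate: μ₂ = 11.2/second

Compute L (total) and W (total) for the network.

By Jackson's theorem, each station behaves as independent M/M/1.
Station 1: ρ₁ = 8.8/12.3 = 0.7154, L₁ = ρ₁/(1-ρ₁) = λ/(μ₁-λ) = 8.8/3.50 = 2.5143
Station 2: ρ₂ = 8.8/11.2 = 0.7857, L₂ = ρ₂/(1-ρ₂) = λ/(μ₂-λ) = 8.8/2.40 = 3.6667
Total: L = L₁ + L₂ = 2.5143 + 3.6667 = 6.1810
W = L/λ = 6.1810/8.8 = 0.7024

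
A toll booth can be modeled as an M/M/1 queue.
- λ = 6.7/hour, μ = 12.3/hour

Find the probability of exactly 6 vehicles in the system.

ρ = λ/μ = 6.7/12.3 = 0.5447
P(n) = (1-ρ)ρⁿ
P(6) = (1-0.5447) × 0.5447^6
P(6) = 0.4553 × 0.02612
P(6) = 0.01189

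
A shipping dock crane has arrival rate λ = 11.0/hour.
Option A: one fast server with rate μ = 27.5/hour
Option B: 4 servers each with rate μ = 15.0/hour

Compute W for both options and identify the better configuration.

Option A: single server μ = 27.5 (M/M/1)
  ρ_A = 11.0/27.5 = 0.4000
  W_A = 1/(μ-λ) = 1/(27.5-11.0) = 1/16.50 = 0.06061

Option B: 4 servers μ = 15.0 (M/M/4)
  ρ_B = λ/(cμ) = 11.0/(4×15.0) = 0.1833
  Offered load a = λ/μ = cρ = 11.0/15.0 = 0.7333
  P₀ = [ Σₙ₌₀^3 aⁿ/n! + a^4/(4!(1-ρ)) ]⁻¹
  Σ = a^0/0! + a^1/1! + a^2/2! + a^3/3! = 1.00000 + 0.733333 + 0.268889 + 0.0657284 = 2.0680
  a^4/(4!(1-ρ)) = 0.28920/(24 × 0.81667) = 0.01476
  P₀ = 1/(2.0680 + 0.01476) = 0.4801
  Lq = P₀·a^4·ρ / (4!(1-ρ)²) = 0.4801 × 0.2892 × 0.1833 / (24 × 0.6669) = 0.001590
  Wq_B = Lq/λ = 0.0015904/11.0 = 0.0001446
  W_B = Wq_B + 1/μ = 0.0001446 + 0.06667 = 0.06681

Since W_A = 0.06061 < W_B = 0.06681, Option A (single fast server) has the shorter time in system.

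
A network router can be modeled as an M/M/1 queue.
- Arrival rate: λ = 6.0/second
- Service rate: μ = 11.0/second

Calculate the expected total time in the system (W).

First, compute utilization: ρ = λ/μ = 6.0/11.0 = 0.5455
For M/M/1: W = 1/(μ-λ)
W = 1/(11.0-6.0) = 1/5.00
W = 0.2000 seconds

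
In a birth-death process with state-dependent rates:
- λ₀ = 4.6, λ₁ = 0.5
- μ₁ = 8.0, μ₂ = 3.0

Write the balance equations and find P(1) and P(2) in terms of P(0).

Balance equations:
State 0: λ₀P₀ = μ₁P₁ → P₁ = (λ₀/μ₁)P₀ = (4.6/8.0)P₀ = 0.5750P₀
State 1: P₂ = (λ₀λ₁)/(μ₁μ₂)P₀ = (4.6×0.5)/(8.0×3.0)P₀ = 0.09583P₀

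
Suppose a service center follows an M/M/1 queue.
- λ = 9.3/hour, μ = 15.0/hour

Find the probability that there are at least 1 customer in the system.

ρ = λ/μ = 9.3/15.0 = 0.6200
P(N ≥ n) = ρⁿ
P(N ≥ 1) = 0.6200^1
P(N ≥ 1) = 0.6200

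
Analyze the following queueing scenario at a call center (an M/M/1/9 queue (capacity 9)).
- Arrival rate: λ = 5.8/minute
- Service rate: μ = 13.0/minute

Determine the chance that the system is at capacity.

ρ = λ/μ = 5.8/13.0 = 0.44615
P₀ = (1-ρ)/(1-ρ^(K+1)) = (1-0.44615)/(1-0.44615^10) = 0.5538/0.9997 = 0.5540
P_K = P₀×ρ^K = 0.5540 × 0.44615^9 = 0.5540 × 0.0007004 = 0.0003880
Blocking probability = 0.03880%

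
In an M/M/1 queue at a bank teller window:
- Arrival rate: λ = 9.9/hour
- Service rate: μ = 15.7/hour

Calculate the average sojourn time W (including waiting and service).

First, compute utilization: ρ = λ/μ = 9.9/15.7 = 0.6306
For M/M/1: W = 1/(μ-λ)
W = 1/(15.7-9.9) = 1/5.80
W = 0.1724 hours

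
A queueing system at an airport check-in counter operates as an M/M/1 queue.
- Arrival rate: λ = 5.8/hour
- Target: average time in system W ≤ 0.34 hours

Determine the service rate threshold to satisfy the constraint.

For M/M/1: W = 1/(μ-λ)
Need W ≤ 0.34, so 1/(μ-λ) ≤ 0.34
μ - λ ≥ 1/0.34 = 2.9412
μ ≥ 5.8 + 2.9412 = 8.7412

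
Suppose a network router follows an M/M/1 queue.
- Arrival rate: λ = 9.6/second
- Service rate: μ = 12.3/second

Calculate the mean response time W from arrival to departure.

First, compute utilization: ρ = λ/μ = 9.6/12.3 = 0.7805
For M/M/1: W = 1/(μ-λ)
W = 1/(12.3-9.6) = 1/2.70
W = 0.3704 seconds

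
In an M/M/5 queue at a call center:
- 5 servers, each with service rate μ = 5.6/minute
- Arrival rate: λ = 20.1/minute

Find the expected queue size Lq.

Traffic intensity: ρ = λ/(cμ) = 20.1/(5×5.6) = 0.7179
Since ρ = 0.7179 < 1, system is stable.
Offered load a = λ/μ = cρ = 20.1/5.6 = 3.5893
P₀ = [ Σₙ₌₀^4 aⁿ/n! + a^5/(5!(1-ρ)) ]⁻¹
Σ = a^0/0! + a^1/1! + a^2/2! + a^3/3! + a^4/4! = 1.00000 + 3.58929 + 6.44149 + 7.70678 + 6.91546 = 25.6530
a^5/(5!(1-ρ)) = 595.7172/(120 × 0.282143) = 17.5950
P₀ = 1/(25.6530 + 17.5950) = 0.02312
Lq = P₀·a^5·ρ / (5!(1-ρ)²) = 0.02312 × 595.7172 × 0.7179 / (120 × 0.07960) = 1.0351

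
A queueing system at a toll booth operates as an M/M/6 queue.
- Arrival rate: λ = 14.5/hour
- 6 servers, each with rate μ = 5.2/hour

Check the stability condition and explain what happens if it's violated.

Stability requires ρ = λ/(cμ) < 1
ρ = 14.5/(6 × 5.2) = 14.5/31.20 = 0.4647
Since 0.4647 < 1, the system is STABLE.
The servers are busy 46.47% of the time.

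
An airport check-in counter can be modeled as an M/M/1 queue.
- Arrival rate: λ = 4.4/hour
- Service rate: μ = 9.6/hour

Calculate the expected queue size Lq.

ρ = λ/μ = 4.4/9.6 = 0.4583
For M/M/1: Lq = λ²/(μ(μ-λ))
Lq = 19.36/(9.6 × 5.20)
Lq = 0.3878 passengers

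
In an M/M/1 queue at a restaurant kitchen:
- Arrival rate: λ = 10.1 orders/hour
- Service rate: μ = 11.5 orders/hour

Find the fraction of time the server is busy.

Server utilization: ρ = λ/μ
ρ = 10.1/11.5 = 0.8783
The server is busy 87.83% of the time.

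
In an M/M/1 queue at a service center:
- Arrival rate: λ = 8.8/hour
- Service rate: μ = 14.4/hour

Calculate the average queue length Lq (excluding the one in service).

ρ = λ/μ = 8.8/14.4 = 0.6111
For M/M/1: Lq = λ²/(μ(μ-λ))
Lq = 77.44/(14.4 × 5.60)
Lq = 0.9603 customers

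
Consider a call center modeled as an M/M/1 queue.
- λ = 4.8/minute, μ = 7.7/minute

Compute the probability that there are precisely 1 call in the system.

ρ = λ/μ = 4.8/7.7 = 0.6234
P(n) = (1-ρ)ρⁿ
P(1) = (1-0.6234) × 0.6234^1
P(1) = 0.3766 × 0.6234
P(1) = 0.2348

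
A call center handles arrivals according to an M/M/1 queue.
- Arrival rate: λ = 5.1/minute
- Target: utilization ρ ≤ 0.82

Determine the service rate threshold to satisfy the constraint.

ρ = λ/μ, so μ = λ/ρ
μ ≥ 5.1/0.82 = 6.2195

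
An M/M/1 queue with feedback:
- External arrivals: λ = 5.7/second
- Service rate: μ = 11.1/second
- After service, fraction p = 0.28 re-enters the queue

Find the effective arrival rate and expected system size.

Effective arrival rate: λ_eff = λ/(1-p) = 5.7/(1-0.28) = 5.7/0.72 = 7.91667
ρ = λ_eff/μ = 7.91667/11.1 = 0.71321
L = ρ/(1-ρ) = 0.71321/(1-0.71321) = 2.4869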